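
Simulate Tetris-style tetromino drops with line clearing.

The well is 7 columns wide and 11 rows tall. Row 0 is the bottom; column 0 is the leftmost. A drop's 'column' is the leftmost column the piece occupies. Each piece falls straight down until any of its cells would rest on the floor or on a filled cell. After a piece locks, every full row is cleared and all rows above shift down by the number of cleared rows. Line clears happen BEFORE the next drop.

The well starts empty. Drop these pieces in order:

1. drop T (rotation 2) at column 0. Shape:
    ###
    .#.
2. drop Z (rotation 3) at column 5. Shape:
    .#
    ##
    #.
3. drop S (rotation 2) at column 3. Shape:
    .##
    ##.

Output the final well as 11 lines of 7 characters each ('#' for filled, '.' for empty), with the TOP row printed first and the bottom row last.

Answer: .......
.......
.......
.......
.......
.......
.......
.......
.......
....###
.#...#.

Derivation:
Drop 1: T rot2 at col 0 lands with bottom-row=0; cleared 0 line(s) (total 0); column heights now [2 2 2 0 0 0 0], max=2
Drop 2: Z rot3 at col 5 lands with bottom-row=0; cleared 0 line(s) (total 0); column heights now [2 2 2 0 0 2 3], max=3
Drop 3: S rot2 at col 3 lands with bottom-row=1; cleared 1 line(s) (total 1); column heights now [0 1 0 0 2 2 2], max=2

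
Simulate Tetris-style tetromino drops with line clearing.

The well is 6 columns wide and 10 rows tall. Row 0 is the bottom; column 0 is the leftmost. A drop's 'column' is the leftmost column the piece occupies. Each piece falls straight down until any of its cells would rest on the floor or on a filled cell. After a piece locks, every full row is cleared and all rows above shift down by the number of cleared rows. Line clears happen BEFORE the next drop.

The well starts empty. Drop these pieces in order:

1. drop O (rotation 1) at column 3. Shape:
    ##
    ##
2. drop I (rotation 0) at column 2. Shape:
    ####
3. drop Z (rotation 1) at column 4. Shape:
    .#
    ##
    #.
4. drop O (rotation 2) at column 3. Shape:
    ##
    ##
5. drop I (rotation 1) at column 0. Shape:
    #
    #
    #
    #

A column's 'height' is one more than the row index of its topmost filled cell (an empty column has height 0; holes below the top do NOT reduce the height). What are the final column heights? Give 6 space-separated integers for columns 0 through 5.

Answer: 4 0 3 7 7 6

Derivation:
Drop 1: O rot1 at col 3 lands with bottom-row=0; cleared 0 line(s) (total 0); column heights now [0 0 0 2 2 0], max=2
Drop 2: I rot0 at col 2 lands with bottom-row=2; cleared 0 line(s) (total 0); column heights now [0 0 3 3 3 3], max=3
Drop 3: Z rot1 at col 4 lands with bottom-row=3; cleared 0 line(s) (total 0); column heights now [0 0 3 3 5 6], max=6
Drop 4: O rot2 at col 3 lands with bottom-row=5; cleared 0 line(s) (total 0); column heights now [0 0 3 7 7 6], max=7
Drop 5: I rot1 at col 0 lands with bottom-row=0; cleared 0 line(s) (total 0); column heights now [4 0 3 7 7 6], max=7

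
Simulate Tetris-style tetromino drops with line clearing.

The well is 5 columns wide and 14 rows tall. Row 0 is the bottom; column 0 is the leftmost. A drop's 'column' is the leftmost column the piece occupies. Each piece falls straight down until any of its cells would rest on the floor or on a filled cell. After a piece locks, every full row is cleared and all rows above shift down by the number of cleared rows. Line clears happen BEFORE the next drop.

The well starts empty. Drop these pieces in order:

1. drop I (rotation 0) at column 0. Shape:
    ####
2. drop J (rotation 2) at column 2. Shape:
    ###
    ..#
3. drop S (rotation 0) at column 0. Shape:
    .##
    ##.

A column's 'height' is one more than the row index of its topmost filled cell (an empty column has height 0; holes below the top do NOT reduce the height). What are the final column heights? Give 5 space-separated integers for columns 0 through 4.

Drop 1: I rot0 at col 0 lands with bottom-row=0; cleared 0 line(s) (total 0); column heights now [1 1 1 1 0], max=1
Drop 2: J rot2 at col 2 lands with bottom-row=0; cleared 1 line(s) (total 1); column heights now [0 0 1 1 1], max=1
Drop 3: S rot0 at col 0 lands with bottom-row=0; cleared 1 line(s) (total 2); column heights now [0 1 1 0 0], max=1

Answer: 0 1 1 0 0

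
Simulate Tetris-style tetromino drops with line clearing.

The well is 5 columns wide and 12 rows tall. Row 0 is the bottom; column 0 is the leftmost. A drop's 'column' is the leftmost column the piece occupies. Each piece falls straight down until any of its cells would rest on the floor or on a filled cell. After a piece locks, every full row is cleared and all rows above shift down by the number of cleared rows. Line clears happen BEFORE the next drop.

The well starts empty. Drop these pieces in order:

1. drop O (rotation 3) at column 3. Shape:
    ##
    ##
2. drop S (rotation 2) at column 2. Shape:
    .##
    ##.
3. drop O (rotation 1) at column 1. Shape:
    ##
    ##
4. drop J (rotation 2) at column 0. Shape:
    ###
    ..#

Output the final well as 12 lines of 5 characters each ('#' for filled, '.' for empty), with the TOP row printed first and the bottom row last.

Drop 1: O rot3 at col 3 lands with bottom-row=0; cleared 0 line(s) (total 0); column heights now [0 0 0 2 2], max=2
Drop 2: S rot2 at col 2 lands with bottom-row=2; cleared 0 line(s) (total 0); column heights now [0 0 3 4 4], max=4
Drop 3: O rot1 at col 1 lands with bottom-row=3; cleared 0 line(s) (total 0); column heights now [0 5 5 4 4], max=5
Drop 4: J rot2 at col 0 lands with bottom-row=5; cleared 0 line(s) (total 0); column heights now [7 7 7 4 4], max=7

Answer: .....
.....
.....
.....
.....
###..
..#..
.##..
.####
..##.
...##
...##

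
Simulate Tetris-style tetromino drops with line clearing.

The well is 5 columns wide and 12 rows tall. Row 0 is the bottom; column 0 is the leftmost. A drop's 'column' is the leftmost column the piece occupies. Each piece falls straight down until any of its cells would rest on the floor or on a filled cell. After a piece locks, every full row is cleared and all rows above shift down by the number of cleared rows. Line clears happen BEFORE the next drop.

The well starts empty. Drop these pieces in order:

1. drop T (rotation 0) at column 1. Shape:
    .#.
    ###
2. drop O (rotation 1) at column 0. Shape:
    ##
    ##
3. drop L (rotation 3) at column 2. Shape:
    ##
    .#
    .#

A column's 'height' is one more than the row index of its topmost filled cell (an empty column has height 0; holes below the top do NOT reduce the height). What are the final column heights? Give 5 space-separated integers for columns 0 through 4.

Answer: 3 3 4 4 0

Derivation:
Drop 1: T rot0 at col 1 lands with bottom-row=0; cleared 0 line(s) (total 0); column heights now [0 1 2 1 0], max=2
Drop 2: O rot1 at col 0 lands with bottom-row=1; cleared 0 line(s) (total 0); column heights now [3 3 2 1 0], max=3
Drop 3: L rot3 at col 2 lands with bottom-row=1; cleared 0 line(s) (total 0); column heights now [3 3 4 4 0], max=4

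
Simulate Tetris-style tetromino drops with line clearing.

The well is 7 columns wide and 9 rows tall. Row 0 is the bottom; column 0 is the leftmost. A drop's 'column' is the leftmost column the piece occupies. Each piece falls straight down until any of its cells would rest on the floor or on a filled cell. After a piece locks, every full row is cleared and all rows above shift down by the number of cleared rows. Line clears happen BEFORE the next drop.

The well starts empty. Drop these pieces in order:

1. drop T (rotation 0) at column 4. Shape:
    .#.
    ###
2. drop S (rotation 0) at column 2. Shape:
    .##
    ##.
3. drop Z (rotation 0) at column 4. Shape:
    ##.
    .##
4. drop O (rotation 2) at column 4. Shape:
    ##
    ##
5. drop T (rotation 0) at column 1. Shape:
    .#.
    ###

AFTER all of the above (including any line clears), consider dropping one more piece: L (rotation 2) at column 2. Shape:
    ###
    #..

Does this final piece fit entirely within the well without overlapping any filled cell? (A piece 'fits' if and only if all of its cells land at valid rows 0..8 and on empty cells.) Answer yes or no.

Answer: yes

Derivation:
Drop 1: T rot0 at col 4 lands with bottom-row=0; cleared 0 line(s) (total 0); column heights now [0 0 0 0 1 2 1], max=2
Drop 2: S rot0 at col 2 lands with bottom-row=0; cleared 0 line(s) (total 0); column heights now [0 0 1 2 2 2 1], max=2
Drop 3: Z rot0 at col 4 lands with bottom-row=2; cleared 0 line(s) (total 0); column heights now [0 0 1 2 4 4 3], max=4
Drop 4: O rot2 at col 4 lands with bottom-row=4; cleared 0 line(s) (total 0); column heights now [0 0 1 2 6 6 3], max=6
Drop 5: T rot0 at col 1 lands with bottom-row=2; cleared 0 line(s) (total 0); column heights now [0 3 4 3 6 6 3], max=6
Test piece L rot2 at col 2 (width 3): heights before test = [0 3 4 3 6 6 3]; fits = True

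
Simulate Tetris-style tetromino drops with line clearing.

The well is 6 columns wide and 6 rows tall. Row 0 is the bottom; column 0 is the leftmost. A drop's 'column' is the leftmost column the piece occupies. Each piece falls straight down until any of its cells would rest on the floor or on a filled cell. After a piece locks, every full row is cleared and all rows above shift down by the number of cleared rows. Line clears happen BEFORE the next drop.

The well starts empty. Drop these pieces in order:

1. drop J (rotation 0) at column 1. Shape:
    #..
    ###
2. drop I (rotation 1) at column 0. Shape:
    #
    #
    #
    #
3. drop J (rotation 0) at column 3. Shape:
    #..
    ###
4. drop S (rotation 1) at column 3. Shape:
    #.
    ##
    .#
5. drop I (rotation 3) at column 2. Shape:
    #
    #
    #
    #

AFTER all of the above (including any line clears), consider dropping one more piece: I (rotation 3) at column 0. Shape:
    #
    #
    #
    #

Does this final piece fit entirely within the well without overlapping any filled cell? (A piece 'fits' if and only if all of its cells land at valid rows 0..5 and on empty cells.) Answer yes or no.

Drop 1: J rot0 at col 1 lands with bottom-row=0; cleared 0 line(s) (total 0); column heights now [0 2 1 1 0 0], max=2
Drop 2: I rot1 at col 0 lands with bottom-row=0; cleared 0 line(s) (total 0); column heights now [4 2 1 1 0 0], max=4
Drop 3: J rot0 at col 3 lands with bottom-row=1; cleared 0 line(s) (total 0); column heights now [4 2 1 3 2 2], max=4
Drop 4: S rot1 at col 3 lands with bottom-row=2; cleared 0 line(s) (total 0); column heights now [4 2 1 5 4 2], max=5
Drop 5: I rot3 at col 2 lands with bottom-row=1; cleared 1 line(s) (total 1); column heights now [3 1 4 4 3 0], max=4
Test piece I rot3 at col 0 (width 1): heights before test = [3 1 4 4 3 0]; fits = False

Answer: no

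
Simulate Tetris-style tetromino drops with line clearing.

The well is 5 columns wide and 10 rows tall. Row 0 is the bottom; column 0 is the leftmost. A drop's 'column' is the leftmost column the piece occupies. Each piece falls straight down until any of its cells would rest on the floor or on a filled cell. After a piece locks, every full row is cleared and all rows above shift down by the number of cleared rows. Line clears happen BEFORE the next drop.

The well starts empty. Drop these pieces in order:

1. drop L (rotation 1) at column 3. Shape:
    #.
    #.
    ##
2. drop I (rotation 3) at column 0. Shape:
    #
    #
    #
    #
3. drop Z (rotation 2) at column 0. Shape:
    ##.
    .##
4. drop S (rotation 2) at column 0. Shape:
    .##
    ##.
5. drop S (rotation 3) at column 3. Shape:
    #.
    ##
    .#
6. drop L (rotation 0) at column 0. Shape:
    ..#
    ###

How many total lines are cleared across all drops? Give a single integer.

Answer: 1

Derivation:
Drop 1: L rot1 at col 3 lands with bottom-row=0; cleared 0 line(s) (total 0); column heights now [0 0 0 3 1], max=3
Drop 2: I rot3 at col 0 lands with bottom-row=0; cleared 0 line(s) (total 0); column heights now [4 0 0 3 1], max=4
Drop 3: Z rot2 at col 0 lands with bottom-row=3; cleared 0 line(s) (total 0); column heights now [5 5 4 3 1], max=5
Drop 4: S rot2 at col 0 lands with bottom-row=5; cleared 0 line(s) (total 0); column heights now [6 7 7 3 1], max=7
Drop 5: S rot3 at col 3 lands with bottom-row=2; cleared 1 line(s) (total 1); column heights now [5 6 6 4 3], max=6
Drop 6: L rot0 at col 0 lands with bottom-row=6; cleared 0 line(s) (total 1); column heights now [7 7 8 4 3], max=8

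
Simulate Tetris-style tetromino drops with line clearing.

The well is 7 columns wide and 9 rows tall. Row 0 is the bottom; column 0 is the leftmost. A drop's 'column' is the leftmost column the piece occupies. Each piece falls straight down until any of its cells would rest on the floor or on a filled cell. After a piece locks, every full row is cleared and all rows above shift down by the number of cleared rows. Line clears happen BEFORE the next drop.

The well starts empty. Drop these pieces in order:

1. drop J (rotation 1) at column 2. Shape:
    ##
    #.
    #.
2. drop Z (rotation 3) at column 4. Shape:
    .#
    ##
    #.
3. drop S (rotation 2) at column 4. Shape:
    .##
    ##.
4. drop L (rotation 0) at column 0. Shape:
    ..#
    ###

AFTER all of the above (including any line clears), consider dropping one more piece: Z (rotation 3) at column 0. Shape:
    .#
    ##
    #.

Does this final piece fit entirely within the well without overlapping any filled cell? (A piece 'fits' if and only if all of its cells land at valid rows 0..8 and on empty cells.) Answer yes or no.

Answer: yes

Derivation:
Drop 1: J rot1 at col 2 lands with bottom-row=0; cleared 0 line(s) (total 0); column heights now [0 0 3 3 0 0 0], max=3
Drop 2: Z rot3 at col 4 lands with bottom-row=0; cleared 0 line(s) (total 0); column heights now [0 0 3 3 2 3 0], max=3
Drop 3: S rot2 at col 4 lands with bottom-row=3; cleared 0 line(s) (total 0); column heights now [0 0 3 3 4 5 5], max=5
Drop 4: L rot0 at col 0 lands with bottom-row=3; cleared 0 line(s) (total 0); column heights now [4 4 5 3 4 5 5], max=5
Test piece Z rot3 at col 0 (width 2): heights before test = [4 4 5 3 4 5 5]; fits = True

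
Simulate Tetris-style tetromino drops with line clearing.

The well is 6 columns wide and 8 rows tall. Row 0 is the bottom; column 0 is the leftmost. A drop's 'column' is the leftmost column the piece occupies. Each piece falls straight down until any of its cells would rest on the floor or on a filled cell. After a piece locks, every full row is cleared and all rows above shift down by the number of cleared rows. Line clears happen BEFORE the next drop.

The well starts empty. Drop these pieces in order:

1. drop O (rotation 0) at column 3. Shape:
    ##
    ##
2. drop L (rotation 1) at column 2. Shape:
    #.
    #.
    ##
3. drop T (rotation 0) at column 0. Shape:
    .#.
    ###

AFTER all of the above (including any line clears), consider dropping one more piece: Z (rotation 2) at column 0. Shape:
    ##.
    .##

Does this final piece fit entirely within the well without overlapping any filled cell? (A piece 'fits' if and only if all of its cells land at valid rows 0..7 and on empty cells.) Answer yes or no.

Answer: no

Derivation:
Drop 1: O rot0 at col 3 lands with bottom-row=0; cleared 0 line(s) (total 0); column heights now [0 0 0 2 2 0], max=2
Drop 2: L rot1 at col 2 lands with bottom-row=2; cleared 0 line(s) (total 0); column heights now [0 0 5 3 2 0], max=5
Drop 3: T rot0 at col 0 lands with bottom-row=5; cleared 0 line(s) (total 0); column heights now [6 7 6 3 2 0], max=7
Test piece Z rot2 at col 0 (width 3): heights before test = [6 7 6 3 2 0]; fits = False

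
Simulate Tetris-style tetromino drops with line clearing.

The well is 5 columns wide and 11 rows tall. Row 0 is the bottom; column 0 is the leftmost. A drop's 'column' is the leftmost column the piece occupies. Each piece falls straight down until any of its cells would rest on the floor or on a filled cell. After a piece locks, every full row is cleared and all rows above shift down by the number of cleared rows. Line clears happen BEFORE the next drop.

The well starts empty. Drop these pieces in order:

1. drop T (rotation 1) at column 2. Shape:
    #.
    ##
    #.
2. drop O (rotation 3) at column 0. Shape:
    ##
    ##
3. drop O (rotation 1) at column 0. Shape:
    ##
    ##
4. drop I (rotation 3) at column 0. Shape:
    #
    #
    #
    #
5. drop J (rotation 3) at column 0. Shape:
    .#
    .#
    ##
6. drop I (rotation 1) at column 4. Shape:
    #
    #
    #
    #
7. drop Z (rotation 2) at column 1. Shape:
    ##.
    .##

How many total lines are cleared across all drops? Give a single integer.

Answer: 1

Derivation:
Drop 1: T rot1 at col 2 lands with bottom-row=0; cleared 0 line(s) (total 0); column heights now [0 0 3 2 0], max=3
Drop 2: O rot3 at col 0 lands with bottom-row=0; cleared 0 line(s) (total 0); column heights now [2 2 3 2 0], max=3
Drop 3: O rot1 at col 0 lands with bottom-row=2; cleared 0 line(s) (total 0); column heights now [4 4 3 2 0], max=4
Drop 4: I rot3 at col 0 lands with bottom-row=4; cleared 0 line(s) (total 0); column heights now [8 4 3 2 0], max=8
Drop 5: J rot3 at col 0 lands with bottom-row=8; cleared 0 line(s) (total 0); column heights now [9 11 3 2 0], max=11
Drop 6: I rot1 at col 4 lands with bottom-row=0; cleared 1 line(s) (total 1); column heights now [8 10 2 0 3], max=10
Drop 7: Z rot2 at col 1 lands with bottom-row=9; cleared 0 line(s) (total 1); column heights now [8 11 11 10 3], max=11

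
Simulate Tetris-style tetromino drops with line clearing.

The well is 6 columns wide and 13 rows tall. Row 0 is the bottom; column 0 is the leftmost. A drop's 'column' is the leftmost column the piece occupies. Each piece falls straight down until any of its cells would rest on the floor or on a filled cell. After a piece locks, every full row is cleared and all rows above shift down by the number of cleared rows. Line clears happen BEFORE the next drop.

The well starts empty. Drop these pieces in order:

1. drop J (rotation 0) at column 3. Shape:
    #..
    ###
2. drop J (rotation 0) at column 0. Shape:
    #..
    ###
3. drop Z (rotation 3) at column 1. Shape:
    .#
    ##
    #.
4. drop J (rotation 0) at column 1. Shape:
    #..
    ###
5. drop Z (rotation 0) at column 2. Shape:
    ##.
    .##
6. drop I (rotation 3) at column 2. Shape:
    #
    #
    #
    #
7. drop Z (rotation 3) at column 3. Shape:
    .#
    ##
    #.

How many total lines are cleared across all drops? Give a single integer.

Drop 1: J rot0 at col 3 lands with bottom-row=0; cleared 0 line(s) (total 0); column heights now [0 0 0 2 1 1], max=2
Drop 2: J rot0 at col 0 lands with bottom-row=0; cleared 1 line(s) (total 1); column heights now [1 0 0 1 0 0], max=1
Drop 3: Z rot3 at col 1 lands with bottom-row=0; cleared 0 line(s) (total 1); column heights now [1 2 3 1 0 0], max=3
Drop 4: J rot0 at col 1 lands with bottom-row=3; cleared 0 line(s) (total 1); column heights now [1 5 4 4 0 0], max=5
Drop 5: Z rot0 at col 2 lands with bottom-row=4; cleared 0 line(s) (total 1); column heights now [1 5 6 6 5 0], max=6
Drop 6: I rot3 at col 2 lands with bottom-row=6; cleared 0 line(s) (total 1); column heights now [1 5 10 6 5 0], max=10
Drop 7: Z rot3 at col 3 lands with bottom-row=6; cleared 0 line(s) (total 1); column heights now [1 5 10 8 9 0], max=10

Answer: 1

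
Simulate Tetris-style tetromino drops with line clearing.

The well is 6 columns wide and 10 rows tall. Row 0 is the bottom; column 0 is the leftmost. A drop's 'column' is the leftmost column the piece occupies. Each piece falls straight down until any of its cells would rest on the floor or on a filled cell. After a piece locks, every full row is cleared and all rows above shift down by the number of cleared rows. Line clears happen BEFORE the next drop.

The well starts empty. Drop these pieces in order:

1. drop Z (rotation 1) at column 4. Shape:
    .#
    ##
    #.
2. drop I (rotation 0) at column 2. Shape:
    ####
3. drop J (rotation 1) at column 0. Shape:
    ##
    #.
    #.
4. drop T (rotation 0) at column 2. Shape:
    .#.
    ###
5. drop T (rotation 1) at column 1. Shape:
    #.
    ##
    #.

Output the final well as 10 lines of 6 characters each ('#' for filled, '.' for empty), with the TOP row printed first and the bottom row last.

Drop 1: Z rot1 at col 4 lands with bottom-row=0; cleared 0 line(s) (total 0); column heights now [0 0 0 0 2 3], max=3
Drop 2: I rot0 at col 2 lands with bottom-row=3; cleared 0 line(s) (total 0); column heights now [0 0 4 4 4 4], max=4
Drop 3: J rot1 at col 0 lands with bottom-row=0; cleared 0 line(s) (total 0); column heights now [3 3 4 4 4 4], max=4
Drop 4: T rot0 at col 2 lands with bottom-row=4; cleared 0 line(s) (total 0); column heights now [3 3 5 6 5 4], max=6
Drop 5: T rot1 at col 1 lands with bottom-row=4; cleared 0 line(s) (total 0); column heights now [3 7 6 6 5 4], max=7

Answer: ......
......
......
.#....
.###..
.####.
..####
##...#
#...##
#...#.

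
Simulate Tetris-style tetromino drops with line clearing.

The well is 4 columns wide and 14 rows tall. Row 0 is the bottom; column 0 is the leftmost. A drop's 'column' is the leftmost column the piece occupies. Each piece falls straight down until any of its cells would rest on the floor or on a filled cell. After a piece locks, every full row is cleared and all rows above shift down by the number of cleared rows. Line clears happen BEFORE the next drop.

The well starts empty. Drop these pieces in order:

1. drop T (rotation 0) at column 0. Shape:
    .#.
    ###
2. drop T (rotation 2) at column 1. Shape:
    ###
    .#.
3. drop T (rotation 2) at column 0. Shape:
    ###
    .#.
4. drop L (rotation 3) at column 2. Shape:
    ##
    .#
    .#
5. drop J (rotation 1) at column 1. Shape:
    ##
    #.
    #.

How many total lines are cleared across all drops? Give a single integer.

Drop 1: T rot0 at col 0 lands with bottom-row=0; cleared 0 line(s) (total 0); column heights now [1 2 1 0], max=2
Drop 2: T rot2 at col 1 lands with bottom-row=1; cleared 0 line(s) (total 0); column heights now [1 3 3 3], max=3
Drop 3: T rot2 at col 0 lands with bottom-row=3; cleared 0 line(s) (total 0); column heights now [5 5 5 3], max=5
Drop 4: L rot3 at col 2 lands with bottom-row=3; cleared 1 line(s) (total 1); column heights now [1 4 5 5], max=5
Drop 5: J rot1 at col 1 lands with bottom-row=4; cleared 0 line(s) (total 1); column heights now [1 7 7 5], max=7

Answer: 1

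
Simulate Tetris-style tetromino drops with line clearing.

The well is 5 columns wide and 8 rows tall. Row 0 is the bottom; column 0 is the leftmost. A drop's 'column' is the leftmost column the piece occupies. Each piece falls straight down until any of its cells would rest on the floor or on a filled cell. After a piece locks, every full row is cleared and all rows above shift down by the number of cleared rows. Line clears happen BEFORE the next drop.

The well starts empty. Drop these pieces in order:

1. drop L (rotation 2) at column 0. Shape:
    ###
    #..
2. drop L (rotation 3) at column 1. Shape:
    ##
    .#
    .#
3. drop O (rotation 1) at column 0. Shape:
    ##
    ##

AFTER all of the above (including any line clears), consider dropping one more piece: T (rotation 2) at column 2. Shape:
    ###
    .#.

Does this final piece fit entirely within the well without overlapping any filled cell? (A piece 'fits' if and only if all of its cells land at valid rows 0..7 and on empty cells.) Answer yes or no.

Answer: yes

Derivation:
Drop 1: L rot2 at col 0 lands with bottom-row=0; cleared 0 line(s) (total 0); column heights now [2 2 2 0 0], max=2
Drop 2: L rot3 at col 1 lands with bottom-row=2; cleared 0 line(s) (total 0); column heights now [2 5 5 0 0], max=5
Drop 3: O rot1 at col 0 lands with bottom-row=5; cleared 0 line(s) (total 0); column heights now [7 7 5 0 0], max=7
Test piece T rot2 at col 2 (width 3): heights before test = [7 7 5 0 0]; fits = True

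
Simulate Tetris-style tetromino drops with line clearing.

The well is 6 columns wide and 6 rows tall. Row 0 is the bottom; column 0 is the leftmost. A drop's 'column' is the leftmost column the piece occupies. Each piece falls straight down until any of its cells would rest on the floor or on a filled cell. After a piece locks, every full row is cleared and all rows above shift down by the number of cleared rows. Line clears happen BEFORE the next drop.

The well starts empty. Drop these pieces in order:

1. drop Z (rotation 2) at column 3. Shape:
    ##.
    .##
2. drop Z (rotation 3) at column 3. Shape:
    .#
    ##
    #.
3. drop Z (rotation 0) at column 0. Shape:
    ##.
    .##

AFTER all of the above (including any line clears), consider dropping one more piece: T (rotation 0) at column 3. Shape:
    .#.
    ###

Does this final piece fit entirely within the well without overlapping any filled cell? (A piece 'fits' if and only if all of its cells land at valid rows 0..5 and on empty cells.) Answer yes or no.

Drop 1: Z rot2 at col 3 lands with bottom-row=0; cleared 0 line(s) (total 0); column heights now [0 0 0 2 2 1], max=2
Drop 2: Z rot3 at col 3 lands with bottom-row=2; cleared 0 line(s) (total 0); column heights now [0 0 0 4 5 1], max=5
Drop 3: Z rot0 at col 0 lands with bottom-row=0; cleared 0 line(s) (total 0); column heights now [2 2 1 4 5 1], max=5
Test piece T rot0 at col 3 (width 3): heights before test = [2 2 1 4 5 1]; fits = False

Answer: no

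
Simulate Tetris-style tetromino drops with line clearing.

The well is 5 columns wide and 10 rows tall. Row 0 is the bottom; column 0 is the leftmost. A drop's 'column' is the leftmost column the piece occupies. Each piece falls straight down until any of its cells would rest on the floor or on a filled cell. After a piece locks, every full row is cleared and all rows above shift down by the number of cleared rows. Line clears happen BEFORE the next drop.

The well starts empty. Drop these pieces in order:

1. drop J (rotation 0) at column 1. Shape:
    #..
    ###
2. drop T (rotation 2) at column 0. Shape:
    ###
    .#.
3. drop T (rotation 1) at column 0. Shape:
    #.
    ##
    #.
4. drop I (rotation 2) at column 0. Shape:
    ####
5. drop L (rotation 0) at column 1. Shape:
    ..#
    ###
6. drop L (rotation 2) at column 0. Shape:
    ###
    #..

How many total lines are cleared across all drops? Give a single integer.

Answer: 0

Derivation:
Drop 1: J rot0 at col 1 lands with bottom-row=0; cleared 0 line(s) (total 0); column heights now [0 2 1 1 0], max=2
Drop 2: T rot2 at col 0 lands with bottom-row=2; cleared 0 line(s) (total 0); column heights now [4 4 4 1 0], max=4
Drop 3: T rot1 at col 0 lands with bottom-row=4; cleared 0 line(s) (total 0); column heights now [7 6 4 1 0], max=7
Drop 4: I rot2 at col 0 lands with bottom-row=7; cleared 0 line(s) (total 0); column heights now [8 8 8 8 0], max=8
Drop 5: L rot0 at col 1 lands with bottom-row=8; cleared 0 line(s) (total 0); column heights now [8 9 9 10 0], max=10
Drop 6: L rot2 at col 0 lands with bottom-row=8; cleared 0 line(s) (total 0); column heights now [10 10 10 10 0], max=10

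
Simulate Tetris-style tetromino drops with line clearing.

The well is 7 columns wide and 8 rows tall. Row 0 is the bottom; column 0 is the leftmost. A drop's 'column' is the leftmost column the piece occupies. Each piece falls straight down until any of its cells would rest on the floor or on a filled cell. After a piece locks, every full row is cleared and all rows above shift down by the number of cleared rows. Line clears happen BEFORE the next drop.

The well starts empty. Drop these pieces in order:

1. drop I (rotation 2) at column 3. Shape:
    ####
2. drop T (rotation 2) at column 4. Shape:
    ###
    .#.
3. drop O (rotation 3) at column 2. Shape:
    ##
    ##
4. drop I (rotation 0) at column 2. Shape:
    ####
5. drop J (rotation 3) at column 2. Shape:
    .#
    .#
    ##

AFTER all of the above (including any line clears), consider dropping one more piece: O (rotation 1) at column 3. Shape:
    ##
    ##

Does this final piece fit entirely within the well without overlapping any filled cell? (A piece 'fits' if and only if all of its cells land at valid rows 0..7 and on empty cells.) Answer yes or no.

Drop 1: I rot2 at col 3 lands with bottom-row=0; cleared 0 line(s) (total 0); column heights now [0 0 0 1 1 1 1], max=1
Drop 2: T rot2 at col 4 lands with bottom-row=1; cleared 0 line(s) (total 0); column heights now [0 0 0 1 3 3 3], max=3
Drop 3: O rot3 at col 2 lands with bottom-row=1; cleared 0 line(s) (total 0); column heights now [0 0 3 3 3 3 3], max=3
Drop 4: I rot0 at col 2 lands with bottom-row=3; cleared 0 line(s) (total 0); column heights now [0 0 4 4 4 4 3], max=4
Drop 5: J rot3 at col 2 lands with bottom-row=4; cleared 0 line(s) (total 0); column heights now [0 0 5 7 4 4 3], max=7
Test piece O rot1 at col 3 (width 2): heights before test = [0 0 5 7 4 4 3]; fits = False

Answer: no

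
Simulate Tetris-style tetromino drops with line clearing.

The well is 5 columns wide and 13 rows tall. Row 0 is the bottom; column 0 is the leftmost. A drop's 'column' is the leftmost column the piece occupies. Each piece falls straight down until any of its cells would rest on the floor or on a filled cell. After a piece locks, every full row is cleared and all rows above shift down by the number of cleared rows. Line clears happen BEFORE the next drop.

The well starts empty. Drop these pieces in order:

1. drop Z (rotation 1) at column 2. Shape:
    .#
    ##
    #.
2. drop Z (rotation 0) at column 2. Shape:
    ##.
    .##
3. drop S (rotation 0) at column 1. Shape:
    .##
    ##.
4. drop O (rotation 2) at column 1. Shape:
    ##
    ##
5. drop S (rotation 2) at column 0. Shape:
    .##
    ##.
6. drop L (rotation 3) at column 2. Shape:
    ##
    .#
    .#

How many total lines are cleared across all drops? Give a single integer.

Answer: 0

Derivation:
Drop 1: Z rot1 at col 2 lands with bottom-row=0; cleared 0 line(s) (total 0); column heights now [0 0 2 3 0], max=3
Drop 2: Z rot0 at col 2 lands with bottom-row=3; cleared 0 line(s) (total 0); column heights now [0 0 5 5 4], max=5
Drop 3: S rot0 at col 1 lands with bottom-row=5; cleared 0 line(s) (total 0); column heights now [0 6 7 7 4], max=7
Drop 4: O rot2 at col 1 lands with bottom-row=7; cleared 0 line(s) (total 0); column heights now [0 9 9 7 4], max=9
Drop 5: S rot2 at col 0 lands with bottom-row=9; cleared 0 line(s) (total 0); column heights now [10 11 11 7 4], max=11
Drop 6: L rot3 at col 2 lands with bottom-row=9; cleared 0 line(s) (total 0); column heights now [10 11 12 12 4], max=12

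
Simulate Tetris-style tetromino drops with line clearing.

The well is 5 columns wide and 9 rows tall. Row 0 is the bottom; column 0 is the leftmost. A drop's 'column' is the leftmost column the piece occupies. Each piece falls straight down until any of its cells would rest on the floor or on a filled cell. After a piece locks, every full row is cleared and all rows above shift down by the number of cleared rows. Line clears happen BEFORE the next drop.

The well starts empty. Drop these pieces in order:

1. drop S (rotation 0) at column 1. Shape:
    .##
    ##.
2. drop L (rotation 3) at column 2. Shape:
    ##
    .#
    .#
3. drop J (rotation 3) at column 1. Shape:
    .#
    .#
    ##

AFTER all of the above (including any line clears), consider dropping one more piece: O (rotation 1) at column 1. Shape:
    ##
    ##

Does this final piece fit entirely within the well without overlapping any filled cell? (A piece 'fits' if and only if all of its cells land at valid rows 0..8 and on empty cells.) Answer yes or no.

Drop 1: S rot0 at col 1 lands with bottom-row=0; cleared 0 line(s) (total 0); column heights now [0 1 2 2 0], max=2
Drop 2: L rot3 at col 2 lands with bottom-row=2; cleared 0 line(s) (total 0); column heights now [0 1 5 5 0], max=5
Drop 3: J rot3 at col 1 lands with bottom-row=5; cleared 0 line(s) (total 0); column heights now [0 6 8 5 0], max=8
Test piece O rot1 at col 1 (width 2): heights before test = [0 6 8 5 0]; fits = False

Answer: no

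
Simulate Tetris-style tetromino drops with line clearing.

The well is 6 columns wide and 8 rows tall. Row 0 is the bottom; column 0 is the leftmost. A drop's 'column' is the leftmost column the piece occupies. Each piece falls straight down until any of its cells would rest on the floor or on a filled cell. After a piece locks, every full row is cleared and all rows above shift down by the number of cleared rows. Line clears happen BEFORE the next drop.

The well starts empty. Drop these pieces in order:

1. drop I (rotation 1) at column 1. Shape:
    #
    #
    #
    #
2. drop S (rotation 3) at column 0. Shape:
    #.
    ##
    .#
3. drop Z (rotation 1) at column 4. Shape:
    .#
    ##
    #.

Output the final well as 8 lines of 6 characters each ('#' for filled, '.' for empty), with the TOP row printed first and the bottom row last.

Answer: ......
#.....
##....
.#....
.#....
.#...#
.#..##
.#..#.

Derivation:
Drop 1: I rot1 at col 1 lands with bottom-row=0; cleared 0 line(s) (total 0); column heights now [0 4 0 0 0 0], max=4
Drop 2: S rot3 at col 0 lands with bottom-row=4; cleared 0 line(s) (total 0); column heights now [7 6 0 0 0 0], max=7
Drop 3: Z rot1 at col 4 lands with bottom-row=0; cleared 0 line(s) (total 0); column heights now [7 6 0 0 2 3], max=7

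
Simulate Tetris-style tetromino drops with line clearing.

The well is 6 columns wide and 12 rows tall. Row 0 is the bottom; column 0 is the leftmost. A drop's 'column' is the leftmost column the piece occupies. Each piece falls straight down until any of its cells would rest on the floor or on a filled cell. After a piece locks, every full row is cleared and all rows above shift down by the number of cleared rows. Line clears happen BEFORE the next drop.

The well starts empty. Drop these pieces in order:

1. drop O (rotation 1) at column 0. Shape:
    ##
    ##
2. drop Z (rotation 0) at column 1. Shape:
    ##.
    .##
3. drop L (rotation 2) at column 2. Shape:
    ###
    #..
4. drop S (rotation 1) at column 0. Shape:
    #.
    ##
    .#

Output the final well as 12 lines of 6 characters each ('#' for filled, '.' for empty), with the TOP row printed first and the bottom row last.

Answer: ......
......
......
......
......
......
#.....
#####.
.##...
.##...
####..
##....

Derivation:
Drop 1: O rot1 at col 0 lands with bottom-row=0; cleared 0 line(s) (total 0); column heights now [2 2 0 0 0 0], max=2
Drop 2: Z rot0 at col 1 lands with bottom-row=1; cleared 0 line(s) (total 0); column heights now [2 3 3 2 0 0], max=3
Drop 3: L rot2 at col 2 lands with bottom-row=3; cleared 0 line(s) (total 0); column heights now [2 3 5 5 5 0], max=5
Drop 4: S rot1 at col 0 lands with bottom-row=3; cleared 0 line(s) (total 0); column heights now [6 5 5 5 5 0], max=6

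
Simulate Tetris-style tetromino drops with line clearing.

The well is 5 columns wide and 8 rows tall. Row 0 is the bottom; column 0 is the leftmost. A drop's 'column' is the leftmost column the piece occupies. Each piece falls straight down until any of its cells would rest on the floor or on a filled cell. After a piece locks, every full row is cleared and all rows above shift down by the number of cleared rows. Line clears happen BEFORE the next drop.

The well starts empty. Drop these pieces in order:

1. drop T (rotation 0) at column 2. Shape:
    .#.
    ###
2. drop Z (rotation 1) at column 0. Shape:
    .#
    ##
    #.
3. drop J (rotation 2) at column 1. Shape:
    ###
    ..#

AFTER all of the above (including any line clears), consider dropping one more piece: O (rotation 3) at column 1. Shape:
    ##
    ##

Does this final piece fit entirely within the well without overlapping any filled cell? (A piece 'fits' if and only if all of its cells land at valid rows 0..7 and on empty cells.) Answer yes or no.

Answer: yes

Derivation:
Drop 1: T rot0 at col 2 lands with bottom-row=0; cleared 0 line(s) (total 0); column heights now [0 0 1 2 1], max=2
Drop 2: Z rot1 at col 0 lands with bottom-row=0; cleared 0 line(s) (total 0); column heights now [2 3 1 2 1], max=3
Drop 3: J rot2 at col 1 lands with bottom-row=2; cleared 0 line(s) (total 0); column heights now [2 4 4 4 1], max=4
Test piece O rot3 at col 1 (width 2): heights before test = [2 4 4 4 1]; fits = True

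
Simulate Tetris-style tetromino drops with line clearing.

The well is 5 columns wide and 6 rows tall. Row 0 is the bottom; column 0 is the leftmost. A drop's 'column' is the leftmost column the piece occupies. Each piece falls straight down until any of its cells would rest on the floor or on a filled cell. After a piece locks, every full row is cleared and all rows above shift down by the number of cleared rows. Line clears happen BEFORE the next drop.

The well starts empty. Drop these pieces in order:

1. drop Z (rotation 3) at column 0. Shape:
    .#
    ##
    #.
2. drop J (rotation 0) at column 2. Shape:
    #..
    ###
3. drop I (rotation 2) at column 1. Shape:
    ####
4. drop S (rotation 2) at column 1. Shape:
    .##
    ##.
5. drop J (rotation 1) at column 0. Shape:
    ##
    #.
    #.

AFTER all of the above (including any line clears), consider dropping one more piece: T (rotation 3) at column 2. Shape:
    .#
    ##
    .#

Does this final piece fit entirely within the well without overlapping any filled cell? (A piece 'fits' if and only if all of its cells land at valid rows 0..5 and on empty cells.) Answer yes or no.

Answer: no

Derivation:
Drop 1: Z rot3 at col 0 lands with bottom-row=0; cleared 0 line(s) (total 0); column heights now [2 3 0 0 0], max=3
Drop 2: J rot0 at col 2 lands with bottom-row=0; cleared 0 line(s) (total 0); column heights now [2 3 2 1 1], max=3
Drop 3: I rot2 at col 1 lands with bottom-row=3; cleared 0 line(s) (total 0); column heights now [2 4 4 4 4], max=4
Drop 4: S rot2 at col 1 lands with bottom-row=4; cleared 0 line(s) (total 0); column heights now [2 5 6 6 4], max=6
Drop 5: J rot1 at col 0 lands with bottom-row=3; cleared 1 line(s) (total 1); column heights now [5 5 5 5 1], max=5
Test piece T rot3 at col 2 (width 2): heights before test = [5 5 5 5 1]; fits = False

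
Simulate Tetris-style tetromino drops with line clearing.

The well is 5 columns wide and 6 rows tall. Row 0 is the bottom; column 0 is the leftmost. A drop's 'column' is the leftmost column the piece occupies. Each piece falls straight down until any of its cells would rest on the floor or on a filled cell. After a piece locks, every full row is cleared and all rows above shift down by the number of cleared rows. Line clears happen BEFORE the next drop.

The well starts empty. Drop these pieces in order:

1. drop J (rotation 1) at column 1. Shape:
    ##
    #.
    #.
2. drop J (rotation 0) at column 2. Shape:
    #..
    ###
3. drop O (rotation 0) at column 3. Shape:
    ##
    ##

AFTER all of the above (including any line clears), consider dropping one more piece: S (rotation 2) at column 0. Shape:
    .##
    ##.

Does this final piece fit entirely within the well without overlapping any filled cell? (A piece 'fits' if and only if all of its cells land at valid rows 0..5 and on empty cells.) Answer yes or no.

Drop 1: J rot1 at col 1 lands with bottom-row=0; cleared 0 line(s) (total 0); column heights now [0 3 3 0 0], max=3
Drop 2: J rot0 at col 2 lands with bottom-row=3; cleared 0 line(s) (total 0); column heights now [0 3 5 4 4], max=5
Drop 3: O rot0 at col 3 lands with bottom-row=4; cleared 0 line(s) (total 0); column heights now [0 3 5 6 6], max=6
Test piece S rot2 at col 0 (width 3): heights before test = [0 3 5 6 6]; fits = True

Answer: yes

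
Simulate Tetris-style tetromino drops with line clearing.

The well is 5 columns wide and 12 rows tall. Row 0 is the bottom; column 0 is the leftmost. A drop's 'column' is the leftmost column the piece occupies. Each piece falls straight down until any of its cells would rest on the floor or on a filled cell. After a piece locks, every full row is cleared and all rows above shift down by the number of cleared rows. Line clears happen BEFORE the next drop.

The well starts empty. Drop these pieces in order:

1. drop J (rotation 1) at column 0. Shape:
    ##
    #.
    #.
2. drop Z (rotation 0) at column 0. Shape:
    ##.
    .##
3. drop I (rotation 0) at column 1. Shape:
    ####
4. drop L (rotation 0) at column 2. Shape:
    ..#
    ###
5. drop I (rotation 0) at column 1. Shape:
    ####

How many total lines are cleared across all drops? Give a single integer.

Answer: 0

Derivation:
Drop 1: J rot1 at col 0 lands with bottom-row=0; cleared 0 line(s) (total 0); column heights now [3 3 0 0 0], max=3
Drop 2: Z rot0 at col 0 lands with bottom-row=3; cleared 0 line(s) (total 0); column heights now [5 5 4 0 0], max=5
Drop 3: I rot0 at col 1 lands with bottom-row=5; cleared 0 line(s) (total 0); column heights now [5 6 6 6 6], max=6
Drop 4: L rot0 at col 2 lands with bottom-row=6; cleared 0 line(s) (total 0); column heights now [5 6 7 7 8], max=8
Drop 5: I rot0 at col 1 lands with bottom-row=8; cleared 0 line(s) (total 0); column heights now [5 9 9 9 9], max=9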